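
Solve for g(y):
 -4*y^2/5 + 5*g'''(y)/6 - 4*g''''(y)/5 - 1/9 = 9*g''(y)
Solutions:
 g(y) = C1 + C2*y - y^4/135 - 2*y^3/729 + 317*y^2/328050 + (C3*sin(sqrt(25295)*y/48) + C4*cos(sqrt(25295)*y/48))*exp(25*y/48)


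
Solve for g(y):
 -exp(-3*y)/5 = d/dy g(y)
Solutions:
 g(y) = C1 + exp(-3*y)/15


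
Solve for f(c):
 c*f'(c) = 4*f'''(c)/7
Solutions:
 f(c) = C1 + Integral(C2*airyai(14^(1/3)*c/2) + C3*airybi(14^(1/3)*c/2), c)


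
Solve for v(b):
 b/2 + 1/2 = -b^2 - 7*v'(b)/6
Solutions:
 v(b) = C1 - 2*b^3/7 - 3*b^2/14 - 3*b/7


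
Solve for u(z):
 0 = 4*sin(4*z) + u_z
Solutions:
 u(z) = C1 + cos(4*z)


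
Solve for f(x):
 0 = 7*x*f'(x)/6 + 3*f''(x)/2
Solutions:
 f(x) = C1 + C2*erf(sqrt(14)*x/6)


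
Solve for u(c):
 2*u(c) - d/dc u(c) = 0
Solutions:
 u(c) = C1*exp(2*c)


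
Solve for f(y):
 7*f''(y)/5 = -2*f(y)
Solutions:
 f(y) = C1*sin(sqrt(70)*y/7) + C2*cos(sqrt(70)*y/7)


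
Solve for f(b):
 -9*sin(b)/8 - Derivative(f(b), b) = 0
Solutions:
 f(b) = C1 + 9*cos(b)/8


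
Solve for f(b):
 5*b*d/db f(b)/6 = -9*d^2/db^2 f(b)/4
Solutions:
 f(b) = C1 + C2*erf(sqrt(15)*b/9)


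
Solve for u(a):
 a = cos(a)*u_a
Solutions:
 u(a) = C1 + Integral(a/cos(a), a)


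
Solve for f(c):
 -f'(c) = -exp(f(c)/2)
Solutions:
 f(c) = 2*log(-1/(C1 + c)) + 2*log(2)


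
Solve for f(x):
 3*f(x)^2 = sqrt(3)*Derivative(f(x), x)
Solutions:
 f(x) = -1/(C1 + sqrt(3)*x)


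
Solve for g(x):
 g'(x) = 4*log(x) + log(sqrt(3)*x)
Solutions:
 g(x) = C1 + 5*x*log(x) - 5*x + x*log(3)/2


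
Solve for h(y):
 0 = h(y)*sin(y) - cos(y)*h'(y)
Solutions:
 h(y) = C1/cos(y)


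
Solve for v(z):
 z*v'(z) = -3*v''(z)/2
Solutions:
 v(z) = C1 + C2*erf(sqrt(3)*z/3)


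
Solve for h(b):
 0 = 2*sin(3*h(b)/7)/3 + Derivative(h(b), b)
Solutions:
 2*b/3 + 7*log(cos(3*h(b)/7) - 1)/6 - 7*log(cos(3*h(b)/7) + 1)/6 = C1


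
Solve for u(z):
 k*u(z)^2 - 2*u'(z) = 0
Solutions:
 u(z) = -2/(C1 + k*z)


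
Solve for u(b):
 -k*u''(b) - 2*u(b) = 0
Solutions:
 u(b) = C1*exp(-sqrt(2)*b*sqrt(-1/k)) + C2*exp(sqrt(2)*b*sqrt(-1/k))


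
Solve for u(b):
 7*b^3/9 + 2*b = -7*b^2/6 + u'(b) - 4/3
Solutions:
 u(b) = C1 + 7*b^4/36 + 7*b^3/18 + b^2 + 4*b/3


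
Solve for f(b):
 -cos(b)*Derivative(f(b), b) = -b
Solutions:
 f(b) = C1 + Integral(b/cos(b), b)


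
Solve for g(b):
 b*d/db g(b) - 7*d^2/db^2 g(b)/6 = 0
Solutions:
 g(b) = C1 + C2*erfi(sqrt(21)*b/7)


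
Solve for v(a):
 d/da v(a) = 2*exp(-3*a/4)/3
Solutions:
 v(a) = C1 - 8*exp(-3*a/4)/9


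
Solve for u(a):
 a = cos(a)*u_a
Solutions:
 u(a) = C1 + Integral(a/cos(a), a)


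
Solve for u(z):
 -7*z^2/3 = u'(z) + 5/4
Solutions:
 u(z) = C1 - 7*z^3/9 - 5*z/4


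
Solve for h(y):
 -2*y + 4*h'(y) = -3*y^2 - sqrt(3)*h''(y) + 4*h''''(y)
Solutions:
 h(y) = C1 + C2*exp(-y*(3^(5/6)/(sqrt(144 - sqrt(3)) + 12)^(1/3) + 3^(2/3)*(sqrt(144 - sqrt(3)) + 12)^(1/3))/12)*sin(y*(-3^(1/6)*(sqrt(144 - sqrt(3)) + 12)^(1/3) + 3^(1/3)/(sqrt(144 - sqrt(3)) + 12)^(1/3))/4) + C3*exp(-y*(3^(5/6)/(sqrt(144 - sqrt(3)) + 12)^(1/3) + 3^(2/3)*(sqrt(144 - sqrt(3)) + 12)^(1/3))/12)*cos(y*(-3^(1/6)*(sqrt(144 - sqrt(3)) + 12)^(1/3) + 3^(1/3)/(sqrt(144 - sqrt(3)) + 12)^(1/3))/4) + C4*exp(y*(3^(5/6)/(sqrt(144 - sqrt(3)) + 12)^(1/3) + 3^(2/3)*(sqrt(144 - sqrt(3)) + 12)^(1/3))/6) - y^3/4 + y^2/4 + 3*sqrt(3)*y^2/16 - 9*y/32 - sqrt(3)*y/8


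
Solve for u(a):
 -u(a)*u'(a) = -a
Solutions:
 u(a) = -sqrt(C1 + a^2)
 u(a) = sqrt(C1 + a^2)


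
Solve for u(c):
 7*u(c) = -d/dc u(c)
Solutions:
 u(c) = C1*exp(-7*c)


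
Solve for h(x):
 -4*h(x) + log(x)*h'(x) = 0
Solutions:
 h(x) = C1*exp(4*li(x))


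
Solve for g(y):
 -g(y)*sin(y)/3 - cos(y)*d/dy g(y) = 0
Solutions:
 g(y) = C1*cos(y)^(1/3)


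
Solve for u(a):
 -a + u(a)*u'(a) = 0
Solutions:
 u(a) = -sqrt(C1 + a^2)
 u(a) = sqrt(C1 + a^2)


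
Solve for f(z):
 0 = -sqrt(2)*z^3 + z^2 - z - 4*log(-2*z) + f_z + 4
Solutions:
 f(z) = C1 + sqrt(2)*z^4/4 - z^3/3 + z^2/2 + 4*z*log(-z) + 4*z*(-2 + log(2))


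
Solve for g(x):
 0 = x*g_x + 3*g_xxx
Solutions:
 g(x) = C1 + Integral(C2*airyai(-3^(2/3)*x/3) + C3*airybi(-3^(2/3)*x/3), x)


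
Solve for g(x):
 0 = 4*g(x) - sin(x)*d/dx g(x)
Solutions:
 g(x) = C1*(cos(x)^2 - 2*cos(x) + 1)/(cos(x)^2 + 2*cos(x) + 1)


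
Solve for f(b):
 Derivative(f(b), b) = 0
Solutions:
 f(b) = C1


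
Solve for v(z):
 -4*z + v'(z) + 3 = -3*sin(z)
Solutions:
 v(z) = C1 + 2*z^2 - 3*z + 3*cos(z)


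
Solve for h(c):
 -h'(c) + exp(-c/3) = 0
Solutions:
 h(c) = C1 - 3*exp(-c/3)


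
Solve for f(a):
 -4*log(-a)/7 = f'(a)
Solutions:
 f(a) = C1 - 4*a*log(-a)/7 + 4*a/7


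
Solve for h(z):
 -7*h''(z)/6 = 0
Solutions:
 h(z) = C1 + C2*z


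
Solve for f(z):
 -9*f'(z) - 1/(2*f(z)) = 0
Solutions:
 f(z) = -sqrt(C1 - z)/3
 f(z) = sqrt(C1 - z)/3


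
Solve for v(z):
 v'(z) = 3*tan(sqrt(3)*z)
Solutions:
 v(z) = C1 - sqrt(3)*log(cos(sqrt(3)*z))


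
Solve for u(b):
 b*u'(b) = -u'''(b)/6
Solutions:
 u(b) = C1 + Integral(C2*airyai(-6^(1/3)*b) + C3*airybi(-6^(1/3)*b), b)


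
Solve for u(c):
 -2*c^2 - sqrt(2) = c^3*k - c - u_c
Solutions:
 u(c) = C1 + c^4*k/4 + 2*c^3/3 - c^2/2 + sqrt(2)*c


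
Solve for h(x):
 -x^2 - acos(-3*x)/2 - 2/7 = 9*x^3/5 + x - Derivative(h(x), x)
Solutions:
 h(x) = C1 + 9*x^4/20 + x^3/3 + x^2/2 + x*acos(-3*x)/2 + 2*x/7 + sqrt(1 - 9*x^2)/6


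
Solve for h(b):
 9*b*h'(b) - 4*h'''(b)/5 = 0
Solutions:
 h(b) = C1 + Integral(C2*airyai(90^(1/3)*b/2) + C3*airybi(90^(1/3)*b/2), b)


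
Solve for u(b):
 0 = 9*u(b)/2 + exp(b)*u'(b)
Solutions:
 u(b) = C1*exp(9*exp(-b)/2)


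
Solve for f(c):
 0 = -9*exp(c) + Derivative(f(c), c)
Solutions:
 f(c) = C1 + 9*exp(c)


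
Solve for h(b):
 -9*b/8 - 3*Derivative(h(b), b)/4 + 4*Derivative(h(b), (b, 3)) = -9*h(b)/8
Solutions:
 h(b) = C3*exp(-3*b/4) + b + (C1*sin(sqrt(15)*b/8) + C2*cos(sqrt(15)*b/8))*exp(3*b/8) + 2/3


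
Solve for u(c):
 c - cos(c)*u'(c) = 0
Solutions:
 u(c) = C1 + Integral(c/cos(c), c)


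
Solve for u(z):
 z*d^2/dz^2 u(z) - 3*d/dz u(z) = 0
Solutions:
 u(z) = C1 + C2*z^4


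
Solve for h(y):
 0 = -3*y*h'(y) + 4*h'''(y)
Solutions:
 h(y) = C1 + Integral(C2*airyai(6^(1/3)*y/2) + C3*airybi(6^(1/3)*y/2), y)


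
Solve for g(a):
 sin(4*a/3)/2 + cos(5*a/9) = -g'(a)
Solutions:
 g(a) = C1 - 9*sin(5*a/9)/5 + 3*cos(4*a/3)/8


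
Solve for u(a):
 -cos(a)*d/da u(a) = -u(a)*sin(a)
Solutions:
 u(a) = C1/cos(a)


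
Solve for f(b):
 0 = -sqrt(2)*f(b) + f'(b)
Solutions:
 f(b) = C1*exp(sqrt(2)*b)


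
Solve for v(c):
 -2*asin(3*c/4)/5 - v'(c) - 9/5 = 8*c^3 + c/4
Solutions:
 v(c) = C1 - 2*c^4 - c^2/8 - 2*c*asin(3*c/4)/5 - 9*c/5 - 2*sqrt(16 - 9*c^2)/15


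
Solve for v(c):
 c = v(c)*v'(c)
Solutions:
 v(c) = -sqrt(C1 + c^2)
 v(c) = sqrt(C1 + c^2)


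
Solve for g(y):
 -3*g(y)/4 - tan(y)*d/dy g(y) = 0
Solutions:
 g(y) = C1/sin(y)^(3/4)


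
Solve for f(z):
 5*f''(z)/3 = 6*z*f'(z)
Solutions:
 f(z) = C1 + C2*erfi(3*sqrt(5)*z/5)


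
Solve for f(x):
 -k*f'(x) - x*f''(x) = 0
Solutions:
 f(x) = C1 + x^(1 - re(k))*(C2*sin(log(x)*Abs(im(k))) + C3*cos(log(x)*im(k)))


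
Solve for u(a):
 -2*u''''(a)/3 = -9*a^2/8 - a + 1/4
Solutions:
 u(a) = C1 + C2*a + C3*a^2 + C4*a^3 + 3*a^6/640 + a^5/80 - a^4/64


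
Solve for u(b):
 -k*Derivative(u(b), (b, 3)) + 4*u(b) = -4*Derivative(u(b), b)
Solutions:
 u(b) = C1*exp(b*(6^(1/3)*(sqrt(3)*sqrt((27 - 16/k)/k^2) - 9/k)^(1/3)/6 - 2^(1/3)*3^(5/6)*I*(sqrt(3)*sqrt((27 - 16/k)/k^2) - 9/k)^(1/3)/6 - 8/(k*(-6^(1/3) + 2^(1/3)*3^(5/6)*I)*(sqrt(3)*sqrt((27 - 16/k)/k^2) - 9/k)^(1/3)))) + C2*exp(b*(6^(1/3)*(sqrt(3)*sqrt((27 - 16/k)/k^2) - 9/k)^(1/3)/6 + 2^(1/3)*3^(5/6)*I*(sqrt(3)*sqrt((27 - 16/k)/k^2) - 9/k)^(1/3)/6 + 8/(k*(6^(1/3) + 2^(1/3)*3^(5/6)*I)*(sqrt(3)*sqrt((27 - 16/k)/k^2) - 9/k)^(1/3)))) + C3*exp(-6^(1/3)*b*((sqrt(3)*sqrt((27 - 16/k)/k^2) - 9/k)^(1/3) + 2*6^(1/3)/(k*(sqrt(3)*sqrt((27 - 16/k)/k^2) - 9/k)^(1/3)))/3)


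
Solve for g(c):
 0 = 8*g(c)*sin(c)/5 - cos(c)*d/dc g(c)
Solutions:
 g(c) = C1/cos(c)^(8/5)


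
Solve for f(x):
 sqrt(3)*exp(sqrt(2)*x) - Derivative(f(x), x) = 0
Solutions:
 f(x) = C1 + sqrt(6)*exp(sqrt(2)*x)/2


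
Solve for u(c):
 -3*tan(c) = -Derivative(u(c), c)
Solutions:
 u(c) = C1 - 3*log(cos(c))


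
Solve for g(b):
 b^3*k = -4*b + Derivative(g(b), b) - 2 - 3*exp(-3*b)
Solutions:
 g(b) = C1 + b^4*k/4 + 2*b^2 + 2*b - exp(-3*b)


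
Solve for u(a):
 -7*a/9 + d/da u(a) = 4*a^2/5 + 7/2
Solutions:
 u(a) = C1 + 4*a^3/15 + 7*a^2/18 + 7*a/2


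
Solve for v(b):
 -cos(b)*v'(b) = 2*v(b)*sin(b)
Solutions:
 v(b) = C1*cos(b)^2


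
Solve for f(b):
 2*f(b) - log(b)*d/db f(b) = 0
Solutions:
 f(b) = C1*exp(2*li(b))


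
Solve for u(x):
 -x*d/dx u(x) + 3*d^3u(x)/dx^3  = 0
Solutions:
 u(x) = C1 + Integral(C2*airyai(3^(2/3)*x/3) + C3*airybi(3^(2/3)*x/3), x)


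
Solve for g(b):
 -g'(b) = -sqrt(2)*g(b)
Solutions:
 g(b) = C1*exp(sqrt(2)*b)


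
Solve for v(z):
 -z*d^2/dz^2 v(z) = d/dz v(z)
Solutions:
 v(z) = C1 + C2*log(z)


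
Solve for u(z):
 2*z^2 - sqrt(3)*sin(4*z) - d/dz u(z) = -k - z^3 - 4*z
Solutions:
 u(z) = C1 + k*z + z^4/4 + 2*z^3/3 + 2*z^2 + sqrt(3)*cos(4*z)/4


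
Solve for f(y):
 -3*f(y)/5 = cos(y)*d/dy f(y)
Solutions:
 f(y) = C1*(sin(y) - 1)^(3/10)/(sin(y) + 1)^(3/10)


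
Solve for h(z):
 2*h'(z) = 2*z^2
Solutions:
 h(z) = C1 + z^3/3


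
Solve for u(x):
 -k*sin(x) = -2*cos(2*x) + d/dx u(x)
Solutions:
 u(x) = C1 + k*cos(x) + sin(2*x)


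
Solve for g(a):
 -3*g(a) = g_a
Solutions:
 g(a) = C1*exp(-3*a)


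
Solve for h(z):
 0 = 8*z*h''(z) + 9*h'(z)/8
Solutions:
 h(z) = C1 + C2*z^(55/64)


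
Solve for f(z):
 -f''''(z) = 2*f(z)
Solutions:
 f(z) = (C1*sin(2^(3/4)*z/2) + C2*cos(2^(3/4)*z/2))*exp(-2^(3/4)*z/2) + (C3*sin(2^(3/4)*z/2) + C4*cos(2^(3/4)*z/2))*exp(2^(3/4)*z/2)


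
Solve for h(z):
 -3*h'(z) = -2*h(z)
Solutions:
 h(z) = C1*exp(2*z/3)


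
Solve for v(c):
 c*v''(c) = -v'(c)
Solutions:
 v(c) = C1 + C2*log(c)


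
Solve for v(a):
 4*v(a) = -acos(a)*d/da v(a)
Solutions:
 v(a) = C1*exp(-4*Integral(1/acos(a), a))


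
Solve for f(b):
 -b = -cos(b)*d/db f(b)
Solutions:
 f(b) = C1 + Integral(b/cos(b), b)


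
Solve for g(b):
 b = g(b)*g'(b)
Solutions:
 g(b) = -sqrt(C1 + b^2)
 g(b) = sqrt(C1 + b^2)


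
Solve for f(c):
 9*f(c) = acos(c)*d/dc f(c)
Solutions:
 f(c) = C1*exp(9*Integral(1/acos(c), c))


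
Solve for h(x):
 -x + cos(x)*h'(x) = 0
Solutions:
 h(x) = C1 + Integral(x/cos(x), x)


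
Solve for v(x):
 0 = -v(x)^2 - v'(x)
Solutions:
 v(x) = 1/(C1 + x)


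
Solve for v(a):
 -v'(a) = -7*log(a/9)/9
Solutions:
 v(a) = C1 + 7*a*log(a)/9 - 14*a*log(3)/9 - 7*a/9


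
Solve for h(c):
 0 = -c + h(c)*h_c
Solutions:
 h(c) = -sqrt(C1 + c^2)
 h(c) = sqrt(C1 + c^2)


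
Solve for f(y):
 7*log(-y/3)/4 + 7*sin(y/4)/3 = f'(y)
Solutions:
 f(y) = C1 + 7*y*log(-y)/4 - 7*y*log(3)/4 - 7*y/4 - 28*cos(y/4)/3


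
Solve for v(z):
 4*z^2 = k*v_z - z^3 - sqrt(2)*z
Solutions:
 v(z) = C1 + z^4/(4*k) + 4*z^3/(3*k) + sqrt(2)*z^2/(2*k)


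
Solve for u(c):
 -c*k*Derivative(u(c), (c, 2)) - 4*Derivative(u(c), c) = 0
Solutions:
 u(c) = C1 + c^(((re(k) - 4)*re(k) + im(k)^2)/(re(k)^2 + im(k)^2))*(C2*sin(4*log(c)*Abs(im(k))/(re(k)^2 + im(k)^2)) + C3*cos(4*log(c)*im(k)/(re(k)^2 + im(k)^2)))


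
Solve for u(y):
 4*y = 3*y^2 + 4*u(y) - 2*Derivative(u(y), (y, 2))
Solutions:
 u(y) = C1*exp(-sqrt(2)*y) + C2*exp(sqrt(2)*y) - 3*y^2/4 + y - 3/4


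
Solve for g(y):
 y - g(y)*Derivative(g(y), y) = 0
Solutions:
 g(y) = -sqrt(C1 + y^2)
 g(y) = sqrt(C1 + y^2)


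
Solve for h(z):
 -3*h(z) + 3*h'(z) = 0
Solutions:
 h(z) = C1*exp(z)


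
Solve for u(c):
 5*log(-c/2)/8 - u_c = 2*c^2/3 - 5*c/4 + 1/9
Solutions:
 u(c) = C1 - 2*c^3/9 + 5*c^2/8 + 5*c*log(-c)/8 + c*(-53 - 45*log(2))/72


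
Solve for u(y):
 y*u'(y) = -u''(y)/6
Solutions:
 u(y) = C1 + C2*erf(sqrt(3)*y)


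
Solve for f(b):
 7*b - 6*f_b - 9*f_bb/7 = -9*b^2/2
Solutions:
 f(b) = C1 + C2*exp(-14*b/3) + b^3/4 + 71*b^2/168 - 71*b/392


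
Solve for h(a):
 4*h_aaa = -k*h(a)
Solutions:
 h(a) = C1*exp(2^(1/3)*a*(-k)^(1/3)/2) + C2*exp(2^(1/3)*a*(-k)^(1/3)*(-1 + sqrt(3)*I)/4) + C3*exp(-2^(1/3)*a*(-k)^(1/3)*(1 + sqrt(3)*I)/4)


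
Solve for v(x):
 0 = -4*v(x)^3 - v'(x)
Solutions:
 v(x) = -sqrt(2)*sqrt(-1/(C1 - 4*x))/2
 v(x) = sqrt(2)*sqrt(-1/(C1 - 4*x))/2


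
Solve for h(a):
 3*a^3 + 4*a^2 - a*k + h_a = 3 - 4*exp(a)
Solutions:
 h(a) = C1 - 3*a^4/4 - 4*a^3/3 + a^2*k/2 + 3*a - 4*exp(a)


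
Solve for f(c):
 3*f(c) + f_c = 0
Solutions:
 f(c) = C1*exp(-3*c)


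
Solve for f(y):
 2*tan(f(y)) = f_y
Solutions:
 f(y) = pi - asin(C1*exp(2*y))
 f(y) = asin(C1*exp(2*y))


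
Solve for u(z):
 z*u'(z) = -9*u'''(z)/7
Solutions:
 u(z) = C1 + Integral(C2*airyai(-21^(1/3)*z/3) + C3*airybi(-21^(1/3)*z/3), z)


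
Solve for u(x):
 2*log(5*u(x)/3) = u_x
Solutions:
 Integral(1/(-log(_y) - log(5) + log(3)), (_y, u(x)))/2 = C1 - x


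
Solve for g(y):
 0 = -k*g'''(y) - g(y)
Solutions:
 g(y) = C1*exp(y*(-1/k)^(1/3)) + C2*exp(y*(-1/k)^(1/3)*(-1 + sqrt(3)*I)/2) + C3*exp(-y*(-1/k)^(1/3)*(1 + sqrt(3)*I)/2)


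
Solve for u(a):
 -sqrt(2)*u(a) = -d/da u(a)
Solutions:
 u(a) = C1*exp(sqrt(2)*a)


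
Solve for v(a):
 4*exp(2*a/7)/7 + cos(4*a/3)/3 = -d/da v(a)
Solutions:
 v(a) = C1 - 2*exp(2*a/7) - sin(4*a/3)/4


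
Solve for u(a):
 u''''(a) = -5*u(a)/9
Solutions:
 u(a) = (C1*sin(5^(1/4)*sqrt(6)*a/6) + C2*cos(5^(1/4)*sqrt(6)*a/6))*exp(-5^(1/4)*sqrt(6)*a/6) + (C3*sin(5^(1/4)*sqrt(6)*a/6) + C4*cos(5^(1/4)*sqrt(6)*a/6))*exp(5^(1/4)*sqrt(6)*a/6)


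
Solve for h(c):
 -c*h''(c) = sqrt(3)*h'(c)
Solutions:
 h(c) = C1 + C2*c^(1 - sqrt(3))


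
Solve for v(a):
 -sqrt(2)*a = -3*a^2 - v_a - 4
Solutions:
 v(a) = C1 - a^3 + sqrt(2)*a^2/2 - 4*a


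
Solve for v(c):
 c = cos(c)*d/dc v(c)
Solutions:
 v(c) = C1 + Integral(c/cos(c), c)


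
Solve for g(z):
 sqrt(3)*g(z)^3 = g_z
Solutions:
 g(z) = -sqrt(2)*sqrt(-1/(C1 + sqrt(3)*z))/2
 g(z) = sqrt(2)*sqrt(-1/(C1 + sqrt(3)*z))/2


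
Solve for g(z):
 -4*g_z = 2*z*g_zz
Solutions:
 g(z) = C1 + C2/z


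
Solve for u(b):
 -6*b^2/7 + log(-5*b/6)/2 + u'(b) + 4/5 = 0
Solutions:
 u(b) = C1 + 2*b^3/7 - b*log(-b)/2 + b*(-5*log(5) - 3 + 5*log(6))/10


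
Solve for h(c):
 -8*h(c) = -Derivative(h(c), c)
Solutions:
 h(c) = C1*exp(8*c)


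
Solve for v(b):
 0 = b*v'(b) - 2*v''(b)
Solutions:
 v(b) = C1 + C2*erfi(b/2)


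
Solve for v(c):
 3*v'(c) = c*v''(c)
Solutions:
 v(c) = C1 + C2*c^4


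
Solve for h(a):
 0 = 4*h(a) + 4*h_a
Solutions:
 h(a) = C1*exp(-a)


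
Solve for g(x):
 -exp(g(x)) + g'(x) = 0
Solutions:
 g(x) = log(-1/(C1 + x))


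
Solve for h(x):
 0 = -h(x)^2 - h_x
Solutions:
 h(x) = 1/(C1 + x)


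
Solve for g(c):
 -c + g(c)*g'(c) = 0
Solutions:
 g(c) = -sqrt(C1 + c^2)
 g(c) = sqrt(C1 + c^2)


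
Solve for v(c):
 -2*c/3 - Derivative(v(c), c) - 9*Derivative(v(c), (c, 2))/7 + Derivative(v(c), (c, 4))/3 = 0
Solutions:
 v(c) = C1 + C2*exp(-c*(6*3^(2/3)*98^(1/3)/(sqrt(133) + 49)^(1/3) + 84^(1/3)*(sqrt(133) + 49)^(1/3))/28)*sin(3^(1/6)*c*(-28^(1/3)*3^(2/3)*(sqrt(133) + 49)^(1/3) + 18*98^(1/3)/(sqrt(133) + 49)^(1/3))/28) + C3*exp(-c*(6*3^(2/3)*98^(1/3)/(sqrt(133) + 49)^(1/3) + 84^(1/3)*(sqrt(133) + 49)^(1/3))/28)*cos(3^(1/6)*c*(-28^(1/3)*3^(2/3)*(sqrt(133) + 49)^(1/3) + 18*98^(1/3)/(sqrt(133) + 49)^(1/3))/28) + C4*exp(c*(6*3^(2/3)*98^(1/3)/(sqrt(133) + 49)^(1/3) + 84^(1/3)*(sqrt(133) + 49)^(1/3))/14) - c^2/3 + 6*c/7


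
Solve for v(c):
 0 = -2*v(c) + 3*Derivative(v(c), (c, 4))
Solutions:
 v(c) = C1*exp(-2^(1/4)*3^(3/4)*c/3) + C2*exp(2^(1/4)*3^(3/4)*c/3) + C3*sin(2^(1/4)*3^(3/4)*c/3) + C4*cos(2^(1/4)*3^(3/4)*c/3)


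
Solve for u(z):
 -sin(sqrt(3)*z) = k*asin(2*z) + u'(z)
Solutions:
 u(z) = C1 - k*(z*asin(2*z) + sqrt(1 - 4*z^2)/2) + sqrt(3)*cos(sqrt(3)*z)/3


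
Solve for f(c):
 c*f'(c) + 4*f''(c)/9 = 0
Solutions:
 f(c) = C1 + C2*erf(3*sqrt(2)*c/4)


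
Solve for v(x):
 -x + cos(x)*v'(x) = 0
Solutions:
 v(x) = C1 + Integral(x/cos(x), x)


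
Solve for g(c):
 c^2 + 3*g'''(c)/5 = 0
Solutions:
 g(c) = C1 + C2*c + C3*c^2 - c^5/36


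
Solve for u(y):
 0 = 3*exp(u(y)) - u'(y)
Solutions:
 u(y) = log(-1/(C1 + 3*y))


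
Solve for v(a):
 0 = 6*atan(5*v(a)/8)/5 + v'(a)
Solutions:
 Integral(1/atan(5*_y/8), (_y, v(a))) = C1 - 6*a/5


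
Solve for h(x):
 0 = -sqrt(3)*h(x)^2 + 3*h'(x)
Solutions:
 h(x) = -3/(C1 + sqrt(3)*x)


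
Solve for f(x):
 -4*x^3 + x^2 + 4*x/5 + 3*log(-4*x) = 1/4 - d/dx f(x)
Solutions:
 f(x) = C1 + x^4 - x^3/3 - 2*x^2/5 - 3*x*log(-x) + x*(13/4 - 6*log(2))


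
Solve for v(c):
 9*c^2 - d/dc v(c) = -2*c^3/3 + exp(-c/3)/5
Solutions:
 v(c) = C1 + c^4/6 + 3*c^3 + 3*exp(-c/3)/5


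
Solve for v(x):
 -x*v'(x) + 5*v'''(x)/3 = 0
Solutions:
 v(x) = C1 + Integral(C2*airyai(3^(1/3)*5^(2/3)*x/5) + C3*airybi(3^(1/3)*5^(2/3)*x/5), x)


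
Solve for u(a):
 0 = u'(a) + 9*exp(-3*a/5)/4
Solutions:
 u(a) = C1 + 15*exp(-3*a/5)/4


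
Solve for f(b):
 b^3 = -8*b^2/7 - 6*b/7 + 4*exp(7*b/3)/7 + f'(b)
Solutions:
 f(b) = C1 + b^4/4 + 8*b^3/21 + 3*b^2/7 - 12*exp(7*b/3)/49


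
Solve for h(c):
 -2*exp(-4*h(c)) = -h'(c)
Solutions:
 h(c) = log(-I*(C1 + 8*c)^(1/4))
 h(c) = log(I*(C1 + 8*c)^(1/4))
 h(c) = log(-(C1 + 8*c)^(1/4))
 h(c) = log(C1 + 8*c)/4


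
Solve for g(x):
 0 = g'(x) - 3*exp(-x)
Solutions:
 g(x) = C1 - 3*exp(-x)


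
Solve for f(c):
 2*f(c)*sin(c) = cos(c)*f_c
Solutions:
 f(c) = C1/cos(c)^2


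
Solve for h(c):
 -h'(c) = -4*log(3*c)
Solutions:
 h(c) = C1 + 4*c*log(c) - 4*c + c*log(81)


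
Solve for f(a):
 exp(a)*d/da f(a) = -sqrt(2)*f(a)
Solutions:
 f(a) = C1*exp(sqrt(2)*exp(-a))


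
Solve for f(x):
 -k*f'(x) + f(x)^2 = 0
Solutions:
 f(x) = -k/(C1*k + x)


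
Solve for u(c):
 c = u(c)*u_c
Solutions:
 u(c) = -sqrt(C1 + c^2)
 u(c) = sqrt(C1 + c^2)


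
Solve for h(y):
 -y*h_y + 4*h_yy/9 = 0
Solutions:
 h(y) = C1 + C2*erfi(3*sqrt(2)*y/4)


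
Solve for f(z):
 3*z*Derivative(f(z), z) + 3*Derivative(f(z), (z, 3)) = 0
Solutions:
 f(z) = C1 + Integral(C2*airyai(-z) + C3*airybi(-z), z)


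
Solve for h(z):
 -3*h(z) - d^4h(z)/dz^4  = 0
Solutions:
 h(z) = (C1*sin(sqrt(2)*3^(1/4)*z/2) + C2*cos(sqrt(2)*3^(1/4)*z/2))*exp(-sqrt(2)*3^(1/4)*z/2) + (C3*sin(sqrt(2)*3^(1/4)*z/2) + C4*cos(sqrt(2)*3^(1/4)*z/2))*exp(sqrt(2)*3^(1/4)*z/2)


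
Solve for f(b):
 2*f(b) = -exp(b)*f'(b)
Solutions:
 f(b) = C1*exp(2*exp(-b))


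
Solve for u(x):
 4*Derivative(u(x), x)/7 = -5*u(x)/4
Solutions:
 u(x) = C1*exp(-35*x/16)


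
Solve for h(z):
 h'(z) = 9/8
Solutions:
 h(z) = C1 + 9*z/8


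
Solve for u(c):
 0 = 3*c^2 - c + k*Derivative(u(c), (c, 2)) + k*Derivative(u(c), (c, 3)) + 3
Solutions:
 u(c) = C1 + C2*c + C3*exp(-c) - c^4/(4*k) + 7*c^3/(6*k) - 5*c^2/k


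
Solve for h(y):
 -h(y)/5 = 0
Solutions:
 h(y) = 0


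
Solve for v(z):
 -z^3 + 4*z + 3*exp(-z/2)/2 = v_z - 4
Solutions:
 v(z) = C1 - z^4/4 + 2*z^2 + 4*z - 3*exp(-z/2)


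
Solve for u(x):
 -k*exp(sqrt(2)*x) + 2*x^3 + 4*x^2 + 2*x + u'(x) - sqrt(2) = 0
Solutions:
 u(x) = C1 + sqrt(2)*k*exp(sqrt(2)*x)/2 - x^4/2 - 4*x^3/3 - x^2 + sqrt(2)*x


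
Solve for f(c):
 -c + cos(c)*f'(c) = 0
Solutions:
 f(c) = C1 + Integral(c/cos(c), c)


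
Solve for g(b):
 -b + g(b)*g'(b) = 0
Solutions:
 g(b) = -sqrt(C1 + b^2)
 g(b) = sqrt(C1 + b^2)


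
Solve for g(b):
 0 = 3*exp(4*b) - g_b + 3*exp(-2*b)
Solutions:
 g(b) = C1 + 3*exp(4*b)/4 - 3*exp(-2*b)/2


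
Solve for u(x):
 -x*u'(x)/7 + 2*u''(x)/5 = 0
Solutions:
 u(x) = C1 + C2*erfi(sqrt(35)*x/14)


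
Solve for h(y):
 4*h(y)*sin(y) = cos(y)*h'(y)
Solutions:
 h(y) = C1/cos(y)^4


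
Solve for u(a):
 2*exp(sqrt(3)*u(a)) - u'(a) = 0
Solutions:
 u(a) = sqrt(3)*(2*log(-1/(C1 + 2*a)) - log(3))/6


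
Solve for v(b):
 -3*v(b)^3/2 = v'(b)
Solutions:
 v(b) = -sqrt(-1/(C1 - 3*b))
 v(b) = sqrt(-1/(C1 - 3*b))


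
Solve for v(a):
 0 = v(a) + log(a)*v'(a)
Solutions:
 v(a) = C1*exp(-li(a))


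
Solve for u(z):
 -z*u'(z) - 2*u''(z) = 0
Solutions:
 u(z) = C1 + C2*erf(z/2)


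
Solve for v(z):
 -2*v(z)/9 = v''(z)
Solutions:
 v(z) = C1*sin(sqrt(2)*z/3) + C2*cos(sqrt(2)*z/3)


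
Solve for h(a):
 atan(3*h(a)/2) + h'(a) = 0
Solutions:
 Integral(1/atan(3*_y/2), (_y, h(a))) = C1 - a


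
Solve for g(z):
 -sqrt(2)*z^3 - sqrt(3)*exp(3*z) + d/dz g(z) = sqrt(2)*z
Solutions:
 g(z) = C1 + sqrt(2)*z^4/4 + sqrt(2)*z^2/2 + sqrt(3)*exp(3*z)/3


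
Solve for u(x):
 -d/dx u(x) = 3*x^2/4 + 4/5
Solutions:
 u(x) = C1 - x^3/4 - 4*x/5


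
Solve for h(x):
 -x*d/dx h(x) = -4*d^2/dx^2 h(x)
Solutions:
 h(x) = C1 + C2*erfi(sqrt(2)*x/4)


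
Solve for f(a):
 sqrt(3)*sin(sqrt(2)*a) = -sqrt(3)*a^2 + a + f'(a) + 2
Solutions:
 f(a) = C1 + sqrt(3)*a^3/3 - a^2/2 - 2*a - sqrt(6)*cos(sqrt(2)*a)/2


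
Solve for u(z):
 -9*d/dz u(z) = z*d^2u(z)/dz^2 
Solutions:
 u(z) = C1 + C2/z^8


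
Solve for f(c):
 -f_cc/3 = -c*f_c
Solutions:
 f(c) = C1 + C2*erfi(sqrt(6)*c/2)


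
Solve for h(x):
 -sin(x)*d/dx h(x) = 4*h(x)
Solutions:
 h(x) = C1*(cos(x)^2 + 2*cos(x) + 1)/(cos(x)^2 - 2*cos(x) + 1)


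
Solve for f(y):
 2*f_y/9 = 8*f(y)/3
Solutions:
 f(y) = C1*exp(12*y)


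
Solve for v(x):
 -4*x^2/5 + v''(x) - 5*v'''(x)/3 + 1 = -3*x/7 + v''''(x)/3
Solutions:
 v(x) = C1 + C2*x + C3*exp(x*(-5 + sqrt(37))/2) + C4*exp(-x*(5 + sqrt(37))/2) + x^4/15 + 47*x^3/126 + 514*x^2/315


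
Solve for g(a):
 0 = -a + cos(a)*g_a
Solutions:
 g(a) = C1 + Integral(a/cos(a), a)


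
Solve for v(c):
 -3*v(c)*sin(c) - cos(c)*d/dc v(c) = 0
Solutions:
 v(c) = C1*cos(c)^3


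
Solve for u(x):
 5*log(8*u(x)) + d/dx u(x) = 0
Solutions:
 Integral(1/(log(_y) + 3*log(2)), (_y, u(x)))/5 = C1 - x


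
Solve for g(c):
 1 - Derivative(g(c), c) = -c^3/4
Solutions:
 g(c) = C1 + c^4/16 + c


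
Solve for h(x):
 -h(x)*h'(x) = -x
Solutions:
 h(x) = -sqrt(C1 + x^2)
 h(x) = sqrt(C1 + x^2)


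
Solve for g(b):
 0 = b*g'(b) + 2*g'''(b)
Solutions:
 g(b) = C1 + Integral(C2*airyai(-2^(2/3)*b/2) + C3*airybi(-2^(2/3)*b/2), b)


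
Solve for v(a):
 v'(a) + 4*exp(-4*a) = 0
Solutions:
 v(a) = C1 + exp(-4*a)


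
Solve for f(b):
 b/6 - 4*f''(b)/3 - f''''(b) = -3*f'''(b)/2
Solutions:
 f(b) = C1 + C2*b + b^3/48 + 9*b^2/128 + (C3*sin(sqrt(111)*b/12) + C4*cos(sqrt(111)*b/12))*exp(3*b/4)


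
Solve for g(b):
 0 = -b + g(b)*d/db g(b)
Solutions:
 g(b) = -sqrt(C1 + b^2)
 g(b) = sqrt(C1 + b^2)


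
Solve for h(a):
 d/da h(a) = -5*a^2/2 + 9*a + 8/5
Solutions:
 h(a) = C1 - 5*a^3/6 + 9*a^2/2 + 8*a/5


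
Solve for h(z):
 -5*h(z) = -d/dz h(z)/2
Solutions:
 h(z) = C1*exp(10*z)


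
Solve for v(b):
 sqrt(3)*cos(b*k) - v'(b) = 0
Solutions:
 v(b) = C1 + sqrt(3)*sin(b*k)/k


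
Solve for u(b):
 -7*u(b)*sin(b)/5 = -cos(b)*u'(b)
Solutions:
 u(b) = C1/cos(b)^(7/5)


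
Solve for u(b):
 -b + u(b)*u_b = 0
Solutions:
 u(b) = -sqrt(C1 + b^2)
 u(b) = sqrt(C1 + b^2)


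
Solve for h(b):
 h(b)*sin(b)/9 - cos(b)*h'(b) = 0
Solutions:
 h(b) = C1/cos(b)^(1/9)


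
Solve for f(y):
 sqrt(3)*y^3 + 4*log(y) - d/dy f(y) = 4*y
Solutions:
 f(y) = C1 + sqrt(3)*y^4/4 - 2*y^2 + 4*y*log(y) - 4*y


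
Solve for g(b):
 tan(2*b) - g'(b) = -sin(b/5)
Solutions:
 g(b) = C1 - log(cos(2*b))/2 - 5*cos(b/5)


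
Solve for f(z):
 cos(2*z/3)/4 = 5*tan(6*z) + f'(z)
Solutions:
 f(z) = C1 + 5*log(cos(6*z))/6 + 3*sin(2*z/3)/8


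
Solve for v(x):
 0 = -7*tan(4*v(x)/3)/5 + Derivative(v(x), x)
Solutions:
 v(x) = -3*asin(C1*exp(28*x/15))/4 + 3*pi/4
 v(x) = 3*asin(C1*exp(28*x/15))/4


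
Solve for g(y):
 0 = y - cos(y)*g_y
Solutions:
 g(y) = C1 + Integral(y/cos(y), y)


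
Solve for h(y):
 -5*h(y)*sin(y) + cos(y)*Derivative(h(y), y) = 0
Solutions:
 h(y) = C1/cos(y)^5


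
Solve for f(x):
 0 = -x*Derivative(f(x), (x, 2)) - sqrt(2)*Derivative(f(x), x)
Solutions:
 f(x) = C1 + C2*x^(1 - sqrt(2))


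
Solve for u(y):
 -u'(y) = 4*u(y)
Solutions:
 u(y) = C1*exp(-4*y)


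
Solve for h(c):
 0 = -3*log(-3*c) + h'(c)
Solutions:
 h(c) = C1 + 3*c*log(-c) + 3*c*(-1 + log(3))


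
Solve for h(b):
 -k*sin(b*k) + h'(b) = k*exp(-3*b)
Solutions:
 h(b) = C1 - k*exp(-3*b)/3 - cos(b*k)


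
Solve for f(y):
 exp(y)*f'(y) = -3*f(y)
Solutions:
 f(y) = C1*exp(3*exp(-y))


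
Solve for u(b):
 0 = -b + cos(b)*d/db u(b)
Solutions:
 u(b) = C1 + Integral(b/cos(b), b)


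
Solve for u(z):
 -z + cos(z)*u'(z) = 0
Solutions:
 u(z) = C1 + Integral(z/cos(z), z)


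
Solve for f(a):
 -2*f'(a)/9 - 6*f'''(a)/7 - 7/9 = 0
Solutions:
 f(a) = C1 + C2*sin(sqrt(21)*a/9) + C3*cos(sqrt(21)*a/9) - 7*a/2


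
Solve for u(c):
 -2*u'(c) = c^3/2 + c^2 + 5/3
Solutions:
 u(c) = C1 - c^4/16 - c^3/6 - 5*c/6


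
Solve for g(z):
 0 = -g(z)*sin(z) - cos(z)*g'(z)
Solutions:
 g(z) = C1*cos(z)


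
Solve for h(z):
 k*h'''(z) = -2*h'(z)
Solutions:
 h(z) = C1 + C2*exp(-sqrt(2)*z*sqrt(-1/k)) + C3*exp(sqrt(2)*z*sqrt(-1/k))


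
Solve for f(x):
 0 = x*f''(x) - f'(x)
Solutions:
 f(x) = C1 + C2*x^2


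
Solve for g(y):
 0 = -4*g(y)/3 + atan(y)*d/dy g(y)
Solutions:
 g(y) = C1*exp(4*Integral(1/atan(y), y)/3)


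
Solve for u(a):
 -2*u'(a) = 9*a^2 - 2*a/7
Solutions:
 u(a) = C1 - 3*a^3/2 + a^2/14


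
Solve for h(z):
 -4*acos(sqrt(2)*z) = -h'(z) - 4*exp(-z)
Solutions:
 h(z) = C1 + 4*z*acos(sqrt(2)*z) - 2*sqrt(2)*sqrt(1 - 2*z^2) + 4*exp(-z)


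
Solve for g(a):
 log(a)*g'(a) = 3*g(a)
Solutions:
 g(a) = C1*exp(3*li(a))


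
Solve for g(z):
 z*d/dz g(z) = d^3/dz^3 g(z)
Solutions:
 g(z) = C1 + Integral(C2*airyai(z) + C3*airybi(z), z)


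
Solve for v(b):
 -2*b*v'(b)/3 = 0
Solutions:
 v(b) = C1


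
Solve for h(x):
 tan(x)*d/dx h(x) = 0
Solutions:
 h(x) = C1


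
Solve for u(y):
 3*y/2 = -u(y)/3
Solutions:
 u(y) = -9*y/2


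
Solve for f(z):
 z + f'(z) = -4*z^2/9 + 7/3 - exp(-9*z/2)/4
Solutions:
 f(z) = C1 - 4*z^3/27 - z^2/2 + 7*z/3 + exp(-9*z/2)/18


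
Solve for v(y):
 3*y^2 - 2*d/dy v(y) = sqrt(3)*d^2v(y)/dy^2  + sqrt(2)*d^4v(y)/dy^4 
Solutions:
 v(y) = C1 + C2*exp(y*(-6^(5/6)/(3*sqrt(2) + sqrt(sqrt(6) + 18))^(1/3) + 6^(2/3)*(3*sqrt(2) + sqrt(sqrt(6) + 18))^(1/3))/12)*sin(y*(2^(5/6)*3^(1/3)/(3*sqrt(2) + sqrt(sqrt(6) + 18))^(1/3) + 2^(2/3)*3^(1/6)*(3*sqrt(2) + sqrt(sqrt(6) + 18))^(1/3))/4) + C3*exp(y*(-6^(5/6)/(3*sqrt(2) + sqrt(sqrt(6) + 18))^(1/3) + 6^(2/3)*(3*sqrt(2) + sqrt(sqrt(6) + 18))^(1/3))/12)*cos(y*(2^(5/6)*3^(1/3)/(3*sqrt(2) + sqrt(sqrt(6) + 18))^(1/3) + 2^(2/3)*3^(1/6)*(3*sqrt(2) + sqrt(sqrt(6) + 18))^(1/3))/4) + C4*exp(-y*(-6^(5/6)/(3*sqrt(2) + sqrt(sqrt(6) + 18))^(1/3) + 6^(2/3)*(3*sqrt(2) + sqrt(sqrt(6) + 18))^(1/3))/6) + y^3/2 - 3*sqrt(3)*y^2/4 + 9*y/4


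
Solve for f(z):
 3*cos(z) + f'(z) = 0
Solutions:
 f(z) = C1 - 3*sin(z)


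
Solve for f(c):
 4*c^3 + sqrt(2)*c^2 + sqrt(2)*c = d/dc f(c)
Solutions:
 f(c) = C1 + c^4 + sqrt(2)*c^3/3 + sqrt(2)*c^2/2


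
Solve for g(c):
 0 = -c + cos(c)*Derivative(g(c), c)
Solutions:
 g(c) = C1 + Integral(c/cos(c), c)


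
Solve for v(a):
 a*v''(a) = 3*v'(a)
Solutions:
 v(a) = C1 + C2*a^4


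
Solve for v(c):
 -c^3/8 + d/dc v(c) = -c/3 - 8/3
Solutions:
 v(c) = C1 + c^4/32 - c^2/6 - 8*c/3


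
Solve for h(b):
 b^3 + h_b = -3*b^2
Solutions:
 h(b) = C1 - b^4/4 - b^3


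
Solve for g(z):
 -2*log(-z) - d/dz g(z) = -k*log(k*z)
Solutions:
 g(z) = C1 + z*(k - 2)*log(-z) + z*(k*log(-k) - k + 2)


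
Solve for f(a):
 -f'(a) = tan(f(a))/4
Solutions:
 f(a) = pi - asin(C1*exp(-a/4))
 f(a) = asin(C1*exp(-a/4))


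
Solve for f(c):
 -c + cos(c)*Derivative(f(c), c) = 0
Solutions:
 f(c) = C1 + Integral(c/cos(c), c)


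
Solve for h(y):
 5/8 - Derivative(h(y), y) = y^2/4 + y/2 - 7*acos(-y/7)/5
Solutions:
 h(y) = C1 - y^3/12 - y^2/4 + 7*y*acos(-y/7)/5 + 5*y/8 + 7*sqrt(49 - y^2)/5


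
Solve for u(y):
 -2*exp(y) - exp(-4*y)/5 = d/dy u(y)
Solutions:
 u(y) = C1 - 2*exp(y) + exp(-4*y)/20


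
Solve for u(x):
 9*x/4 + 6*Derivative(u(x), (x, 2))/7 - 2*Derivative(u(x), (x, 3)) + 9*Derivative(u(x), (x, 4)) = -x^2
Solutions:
 u(x) = C1 + C2*x - 7*x^4/72 - 581*x^3/432 + 1225*x^2/432 + (C3*sin(sqrt(329)*x/63) + C4*cos(sqrt(329)*x/63))*exp(x/9)


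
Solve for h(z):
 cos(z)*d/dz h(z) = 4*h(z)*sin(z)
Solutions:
 h(z) = C1/cos(z)^4


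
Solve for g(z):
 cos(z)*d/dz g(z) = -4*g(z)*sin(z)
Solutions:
 g(z) = C1*cos(z)^4


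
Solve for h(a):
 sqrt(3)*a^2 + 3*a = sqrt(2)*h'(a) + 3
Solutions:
 h(a) = C1 + sqrt(6)*a^3/6 + 3*sqrt(2)*a^2/4 - 3*sqrt(2)*a/2


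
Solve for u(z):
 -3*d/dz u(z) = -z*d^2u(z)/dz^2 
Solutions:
 u(z) = C1 + C2*z^4


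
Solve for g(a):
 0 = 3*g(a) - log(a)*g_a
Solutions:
 g(a) = C1*exp(3*li(a))


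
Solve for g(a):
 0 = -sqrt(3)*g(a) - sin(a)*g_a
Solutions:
 g(a) = C1*(cos(a) + 1)^(sqrt(3)/2)/(cos(a) - 1)^(sqrt(3)/2)


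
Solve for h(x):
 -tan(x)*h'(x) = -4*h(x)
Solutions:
 h(x) = C1*sin(x)^4


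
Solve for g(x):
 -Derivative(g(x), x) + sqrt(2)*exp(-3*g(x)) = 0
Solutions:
 g(x) = log(C1 + 3*sqrt(2)*x)/3
 g(x) = log((-3^(1/3) - 3^(5/6)*I)*(C1 + sqrt(2)*x)^(1/3)/2)
 g(x) = log((-3^(1/3) + 3^(5/6)*I)*(C1 + sqrt(2)*x)^(1/3)/2)


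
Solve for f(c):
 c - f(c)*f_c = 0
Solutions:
 f(c) = -sqrt(C1 + c^2)
 f(c) = sqrt(C1 + c^2)


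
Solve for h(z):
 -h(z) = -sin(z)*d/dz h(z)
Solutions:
 h(z) = C1*sqrt(cos(z) - 1)/sqrt(cos(z) + 1)


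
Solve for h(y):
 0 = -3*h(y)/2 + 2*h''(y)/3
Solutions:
 h(y) = C1*exp(-3*y/2) + C2*exp(3*y/2)


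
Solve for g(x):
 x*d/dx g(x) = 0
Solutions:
 g(x) = C1


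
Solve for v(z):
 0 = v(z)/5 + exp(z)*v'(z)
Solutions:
 v(z) = C1*exp(exp(-z)/5)


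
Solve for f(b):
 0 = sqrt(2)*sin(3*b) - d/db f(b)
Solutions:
 f(b) = C1 - sqrt(2)*cos(3*b)/3


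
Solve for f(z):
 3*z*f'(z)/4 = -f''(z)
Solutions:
 f(z) = C1 + C2*erf(sqrt(6)*z/4)


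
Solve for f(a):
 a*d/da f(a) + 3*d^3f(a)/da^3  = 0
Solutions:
 f(a) = C1 + Integral(C2*airyai(-3^(2/3)*a/3) + C3*airybi(-3^(2/3)*a/3), a)


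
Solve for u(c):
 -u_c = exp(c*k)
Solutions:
 u(c) = C1 - exp(c*k)/k


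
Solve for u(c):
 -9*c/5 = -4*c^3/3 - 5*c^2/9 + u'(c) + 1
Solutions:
 u(c) = C1 + c^4/3 + 5*c^3/27 - 9*c^2/10 - c


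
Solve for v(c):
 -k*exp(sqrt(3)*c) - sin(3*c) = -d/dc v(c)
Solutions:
 v(c) = C1 + sqrt(3)*k*exp(sqrt(3)*c)/3 - cos(3*c)/3


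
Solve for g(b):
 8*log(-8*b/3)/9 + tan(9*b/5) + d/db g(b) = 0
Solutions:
 g(b) = C1 - 8*b*log(-b)/9 - 8*b*log(2)/3 + 8*b/9 + 8*b*log(3)/9 + 5*log(cos(9*b/5))/9


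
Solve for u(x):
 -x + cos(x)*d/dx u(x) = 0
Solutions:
 u(x) = C1 + Integral(x/cos(x), x)


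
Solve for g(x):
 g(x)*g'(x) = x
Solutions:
 g(x) = -sqrt(C1 + x^2)
 g(x) = sqrt(C1 + x^2)


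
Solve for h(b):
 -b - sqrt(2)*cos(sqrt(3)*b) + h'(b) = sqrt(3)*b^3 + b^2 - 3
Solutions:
 h(b) = C1 + sqrt(3)*b^4/4 + b^3/3 + b^2/2 - 3*b + sqrt(6)*sin(sqrt(3)*b)/3


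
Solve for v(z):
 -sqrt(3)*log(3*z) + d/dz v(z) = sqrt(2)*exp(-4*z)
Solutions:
 v(z) = C1 + sqrt(3)*z*log(z) + sqrt(3)*z*(-1 + log(3)) - sqrt(2)*exp(-4*z)/4


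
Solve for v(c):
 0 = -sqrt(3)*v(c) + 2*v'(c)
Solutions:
 v(c) = C1*exp(sqrt(3)*c/2)


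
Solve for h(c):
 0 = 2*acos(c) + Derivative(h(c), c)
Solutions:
 h(c) = C1 - 2*c*acos(c) + 2*sqrt(1 - c^2)


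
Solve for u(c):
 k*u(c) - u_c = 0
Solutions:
 u(c) = C1*exp(c*k)


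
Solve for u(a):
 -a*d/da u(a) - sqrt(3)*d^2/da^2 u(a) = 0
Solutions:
 u(a) = C1 + C2*erf(sqrt(2)*3^(3/4)*a/6)


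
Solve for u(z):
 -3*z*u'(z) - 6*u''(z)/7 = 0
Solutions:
 u(z) = C1 + C2*erf(sqrt(7)*z/2)


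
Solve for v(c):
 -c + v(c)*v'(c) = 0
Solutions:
 v(c) = -sqrt(C1 + c^2)
 v(c) = sqrt(C1 + c^2)


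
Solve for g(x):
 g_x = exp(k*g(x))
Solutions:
 g(x) = Piecewise((log(-1/(C1*k + k*x))/k, Ne(k, 0)), (nan, True))
 g(x) = Piecewise((C1 + x, Eq(k, 0)), (nan, True))


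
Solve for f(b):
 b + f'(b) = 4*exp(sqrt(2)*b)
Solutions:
 f(b) = C1 - b^2/2 + 2*sqrt(2)*exp(sqrt(2)*b)


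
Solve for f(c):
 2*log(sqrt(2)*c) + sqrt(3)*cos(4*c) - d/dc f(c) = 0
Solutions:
 f(c) = C1 + 2*c*log(c) - 2*c + c*log(2) + sqrt(3)*sin(4*c)/4


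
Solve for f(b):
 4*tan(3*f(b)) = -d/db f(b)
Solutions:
 f(b) = -asin(C1*exp(-12*b))/3 + pi/3
 f(b) = asin(C1*exp(-12*b))/3


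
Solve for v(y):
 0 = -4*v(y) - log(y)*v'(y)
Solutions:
 v(y) = C1*exp(-4*li(y))


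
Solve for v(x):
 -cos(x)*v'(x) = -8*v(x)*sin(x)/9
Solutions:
 v(x) = C1/cos(x)^(8/9)


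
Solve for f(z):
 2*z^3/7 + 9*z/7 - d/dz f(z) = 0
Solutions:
 f(z) = C1 + z^4/14 + 9*z^2/14


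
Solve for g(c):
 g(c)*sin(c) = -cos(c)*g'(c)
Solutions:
 g(c) = C1*cos(c)


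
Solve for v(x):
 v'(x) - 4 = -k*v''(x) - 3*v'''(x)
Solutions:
 v(x) = C1 + C2*exp(x*(-k + sqrt(k^2 - 12))/6) + C3*exp(-x*(k + sqrt(k^2 - 12))/6) + 4*x


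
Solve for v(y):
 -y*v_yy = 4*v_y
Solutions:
 v(y) = C1 + C2/y^3


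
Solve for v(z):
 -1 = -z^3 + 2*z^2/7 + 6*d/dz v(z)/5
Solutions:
 v(z) = C1 + 5*z^4/24 - 5*z^3/63 - 5*z/6


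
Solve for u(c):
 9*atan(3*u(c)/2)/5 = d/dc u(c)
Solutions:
 Integral(1/atan(3*_y/2), (_y, u(c))) = C1 + 9*c/5


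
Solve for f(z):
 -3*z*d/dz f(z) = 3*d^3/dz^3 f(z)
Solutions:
 f(z) = C1 + Integral(C2*airyai(-z) + C3*airybi(-z), z)


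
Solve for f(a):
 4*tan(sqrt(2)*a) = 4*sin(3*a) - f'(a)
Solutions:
 f(a) = C1 + 2*sqrt(2)*log(cos(sqrt(2)*a)) - 4*cos(3*a)/3


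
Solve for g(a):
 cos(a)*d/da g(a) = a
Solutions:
 g(a) = C1 + Integral(a/cos(a), a)


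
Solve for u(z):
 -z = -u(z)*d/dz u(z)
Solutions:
 u(z) = -sqrt(C1 + z^2)
 u(z) = sqrt(C1 + z^2)


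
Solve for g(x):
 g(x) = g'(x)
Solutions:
 g(x) = C1*exp(x)


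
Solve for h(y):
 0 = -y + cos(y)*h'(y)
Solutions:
 h(y) = C1 + Integral(y/cos(y), y)


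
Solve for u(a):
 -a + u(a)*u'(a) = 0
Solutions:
 u(a) = -sqrt(C1 + a^2)
 u(a) = sqrt(C1 + a^2)


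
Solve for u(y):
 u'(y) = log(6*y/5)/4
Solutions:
 u(y) = C1 + y*log(y)/4 - y*log(5)/4 - y/4 + y*log(6)/4


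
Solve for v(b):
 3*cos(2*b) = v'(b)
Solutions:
 v(b) = C1 + 3*sin(2*b)/2


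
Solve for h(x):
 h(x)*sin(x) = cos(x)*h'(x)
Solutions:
 h(x) = C1/cos(x)


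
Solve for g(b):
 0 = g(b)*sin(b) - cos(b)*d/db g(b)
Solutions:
 g(b) = C1/cos(b)


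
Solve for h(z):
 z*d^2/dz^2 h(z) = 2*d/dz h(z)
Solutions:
 h(z) = C1 + C2*z^3


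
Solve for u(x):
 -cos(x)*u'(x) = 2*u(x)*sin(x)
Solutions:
 u(x) = C1*cos(x)^2


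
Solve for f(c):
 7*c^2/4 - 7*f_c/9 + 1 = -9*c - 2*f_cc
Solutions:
 f(c) = C1 + C2*exp(7*c/18) + 3*c^3/4 + 81*c^2/7 + 2979*c/49


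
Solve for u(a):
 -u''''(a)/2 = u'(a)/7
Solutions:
 u(a) = C1 + C4*exp(-2^(1/3)*7^(2/3)*a/7) + (C2*sin(2^(1/3)*sqrt(3)*7^(2/3)*a/14) + C3*cos(2^(1/3)*sqrt(3)*7^(2/3)*a/14))*exp(2^(1/3)*7^(2/3)*a/14)


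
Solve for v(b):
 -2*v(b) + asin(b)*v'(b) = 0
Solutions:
 v(b) = C1*exp(2*Integral(1/asin(b), b))


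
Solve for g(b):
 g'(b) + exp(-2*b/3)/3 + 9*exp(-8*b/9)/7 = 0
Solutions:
 g(b) = C1 + exp(-2*b/3)/2 + 81*exp(-8*b/9)/56


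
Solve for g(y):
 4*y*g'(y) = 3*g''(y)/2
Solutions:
 g(y) = C1 + C2*erfi(2*sqrt(3)*y/3)


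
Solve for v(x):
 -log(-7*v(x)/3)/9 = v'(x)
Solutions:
 9*Integral(1/(log(-_y) - log(3) + log(7)), (_y, v(x))) = C1 - x


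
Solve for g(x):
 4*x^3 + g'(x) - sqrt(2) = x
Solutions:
 g(x) = C1 - x^4 + x^2/2 + sqrt(2)*x


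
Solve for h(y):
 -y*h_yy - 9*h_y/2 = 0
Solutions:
 h(y) = C1 + C2/y^(7/2)


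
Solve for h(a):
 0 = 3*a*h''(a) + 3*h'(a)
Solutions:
 h(a) = C1 + C2*log(a)


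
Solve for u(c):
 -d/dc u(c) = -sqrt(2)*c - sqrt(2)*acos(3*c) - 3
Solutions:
 u(c) = C1 + sqrt(2)*c^2/2 + 3*c + sqrt(2)*(c*acos(3*c) - sqrt(1 - 9*c^2)/3)


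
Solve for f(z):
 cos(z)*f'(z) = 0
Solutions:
 f(z) = C1


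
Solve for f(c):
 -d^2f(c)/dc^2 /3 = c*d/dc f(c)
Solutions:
 f(c) = C1 + C2*erf(sqrt(6)*c/2)


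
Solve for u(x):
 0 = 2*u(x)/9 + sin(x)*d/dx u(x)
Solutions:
 u(x) = C1*(cos(x) + 1)^(1/9)/(cos(x) - 1)^(1/9)


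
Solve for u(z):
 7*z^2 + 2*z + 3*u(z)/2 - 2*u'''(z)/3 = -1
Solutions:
 u(z) = C3*exp(2^(1/3)*3^(2/3)*z/2) - 14*z^2/3 - 4*z/3 + (C1*sin(3*2^(1/3)*3^(1/6)*z/4) + C2*cos(3*2^(1/3)*3^(1/6)*z/4))*exp(-2^(1/3)*3^(2/3)*z/4) - 2/3


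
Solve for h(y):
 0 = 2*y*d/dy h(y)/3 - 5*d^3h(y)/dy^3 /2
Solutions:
 h(y) = C1 + Integral(C2*airyai(30^(2/3)*y/15) + C3*airybi(30^(2/3)*y/15), y)


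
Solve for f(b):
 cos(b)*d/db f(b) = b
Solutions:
 f(b) = C1 + Integral(b/cos(b), b)


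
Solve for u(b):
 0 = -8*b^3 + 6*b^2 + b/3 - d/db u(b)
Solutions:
 u(b) = C1 - 2*b^4 + 2*b^3 + b^2/6


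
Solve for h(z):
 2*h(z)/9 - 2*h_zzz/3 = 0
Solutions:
 h(z) = C3*exp(3^(2/3)*z/3) + (C1*sin(3^(1/6)*z/2) + C2*cos(3^(1/6)*z/2))*exp(-3^(2/3)*z/6)


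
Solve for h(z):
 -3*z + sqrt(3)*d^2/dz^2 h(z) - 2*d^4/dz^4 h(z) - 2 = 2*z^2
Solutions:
 h(z) = C1 + C2*z + C3*exp(-sqrt(2)*3^(1/4)*z/2) + C4*exp(sqrt(2)*3^(1/4)*z/2) + sqrt(3)*z^4/18 + sqrt(3)*z^3/6 + z^2*(sqrt(3) + 4)/3


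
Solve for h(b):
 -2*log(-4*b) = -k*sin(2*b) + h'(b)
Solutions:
 h(b) = C1 - 2*b*log(-b) - 4*b*log(2) + 2*b - k*cos(2*b)/2


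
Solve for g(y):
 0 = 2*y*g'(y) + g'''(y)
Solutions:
 g(y) = C1 + Integral(C2*airyai(-2^(1/3)*y) + C3*airybi(-2^(1/3)*y), y)


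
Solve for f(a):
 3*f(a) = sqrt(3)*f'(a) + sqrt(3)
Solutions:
 f(a) = C1*exp(sqrt(3)*a) + sqrt(3)/3


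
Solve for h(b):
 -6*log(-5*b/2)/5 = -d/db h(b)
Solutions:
 h(b) = C1 + 6*b*log(-b)/5 + 6*b*(-1 - log(2) + log(5))/5


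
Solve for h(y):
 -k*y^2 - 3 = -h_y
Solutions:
 h(y) = C1 + k*y^3/3 + 3*y


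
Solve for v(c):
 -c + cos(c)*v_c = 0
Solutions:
 v(c) = C1 + Integral(c/cos(c), c)


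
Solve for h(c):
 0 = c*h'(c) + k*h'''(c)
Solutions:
 h(c) = C1 + Integral(C2*airyai(c*(-1/k)^(1/3)) + C3*airybi(c*(-1/k)^(1/3)), c)


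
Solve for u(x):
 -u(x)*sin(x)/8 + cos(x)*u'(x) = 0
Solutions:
 u(x) = C1/cos(x)^(1/8)


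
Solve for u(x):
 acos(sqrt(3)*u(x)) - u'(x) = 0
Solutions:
 Integral(1/acos(sqrt(3)*_y), (_y, u(x))) = C1 + x


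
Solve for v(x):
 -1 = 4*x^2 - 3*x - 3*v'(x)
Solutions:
 v(x) = C1 + 4*x^3/9 - x^2/2 + x/3


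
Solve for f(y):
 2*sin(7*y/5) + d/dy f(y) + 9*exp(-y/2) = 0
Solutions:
 f(y) = C1 + 10*cos(7*y/5)/7 + 18*exp(-y/2)


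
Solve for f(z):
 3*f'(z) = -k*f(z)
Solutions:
 f(z) = C1*exp(-k*z/3)


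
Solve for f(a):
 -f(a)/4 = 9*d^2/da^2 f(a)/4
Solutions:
 f(a) = C1*sin(a/3) + C2*cos(a/3)


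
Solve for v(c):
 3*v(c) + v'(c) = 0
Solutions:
 v(c) = C1*exp(-3*c)


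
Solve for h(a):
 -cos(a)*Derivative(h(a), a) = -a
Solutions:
 h(a) = C1 + Integral(a/cos(a), a)


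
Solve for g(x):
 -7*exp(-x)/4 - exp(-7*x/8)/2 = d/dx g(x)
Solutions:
 g(x) = C1 + 7*exp(-x)/4 + 4*exp(-7*x/8)/7


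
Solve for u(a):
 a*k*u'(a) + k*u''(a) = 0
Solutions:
 u(a) = C1 + C2*erf(sqrt(2)*a/2)
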